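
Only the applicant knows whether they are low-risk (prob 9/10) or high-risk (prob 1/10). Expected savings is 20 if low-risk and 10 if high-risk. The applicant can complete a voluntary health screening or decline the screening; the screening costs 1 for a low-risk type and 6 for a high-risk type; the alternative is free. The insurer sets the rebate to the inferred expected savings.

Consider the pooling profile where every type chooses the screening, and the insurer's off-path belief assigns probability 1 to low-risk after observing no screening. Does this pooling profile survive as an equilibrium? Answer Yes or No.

No

On path, the insurer holds the prior and pays 9/10·20 + 1/10·10 = 19. Off path (no screening), believing low-risk, it pays 20.
low-risk: the screening nets 19 − 1 = 18; no screening nets 20. low-risk would deviate.
high-risk: the screening nets 19 − 6 = 13; no screening nets 20. high-risk would deviate.
A type deviates, so pooling fails.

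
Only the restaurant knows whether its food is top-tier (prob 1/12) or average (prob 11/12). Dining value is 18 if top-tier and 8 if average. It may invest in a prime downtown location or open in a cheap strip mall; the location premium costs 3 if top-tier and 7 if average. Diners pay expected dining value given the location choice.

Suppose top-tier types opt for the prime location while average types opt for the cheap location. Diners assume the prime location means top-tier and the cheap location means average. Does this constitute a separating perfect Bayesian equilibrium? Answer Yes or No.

No

Under these beliefs, the prime location earns price premium 18 and the cheap location earns price premium 8.
top-tier: the prime location nets 18 − 3 = 15; the cheap location nets 8. top-tier prefers the prime location.
average: the prime location nets 18 − 7 = 11; the cheap location nets 8. average would deviate to the prime location.
average has a profitable deviation, so the profile is not an equilibrium.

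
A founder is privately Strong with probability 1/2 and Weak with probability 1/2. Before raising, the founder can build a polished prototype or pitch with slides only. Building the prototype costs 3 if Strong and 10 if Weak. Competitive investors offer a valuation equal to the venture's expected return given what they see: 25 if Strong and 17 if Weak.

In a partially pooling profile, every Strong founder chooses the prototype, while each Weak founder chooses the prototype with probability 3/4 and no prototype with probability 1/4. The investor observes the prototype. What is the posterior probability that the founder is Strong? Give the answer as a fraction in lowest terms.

4/7

P(the prototype) = (1/2)·1 + (1/2)·(3/4) = 7/8.
By Bayes' rule, P(Strong | the prototype) = (1/2) / (7/8) = 4/7.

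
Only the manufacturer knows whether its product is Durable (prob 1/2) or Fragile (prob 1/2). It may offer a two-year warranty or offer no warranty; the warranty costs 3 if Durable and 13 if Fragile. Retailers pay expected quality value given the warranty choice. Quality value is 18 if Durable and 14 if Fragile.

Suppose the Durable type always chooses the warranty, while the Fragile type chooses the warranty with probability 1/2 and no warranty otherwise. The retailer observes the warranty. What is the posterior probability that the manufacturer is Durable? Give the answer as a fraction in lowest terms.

P(the warranty) = (1/2)·1 + (1/2)·(1/2) = 3/4.
By Bayes' rule, P(Durable | the warranty) = (1/2) / (3/4) = 2/3.

2/3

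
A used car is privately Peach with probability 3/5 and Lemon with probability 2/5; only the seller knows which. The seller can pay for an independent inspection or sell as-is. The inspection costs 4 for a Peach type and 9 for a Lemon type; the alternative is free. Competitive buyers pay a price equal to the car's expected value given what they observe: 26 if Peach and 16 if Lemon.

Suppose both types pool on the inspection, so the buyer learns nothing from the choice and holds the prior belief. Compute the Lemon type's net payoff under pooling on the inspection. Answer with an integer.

Pooled price = 3/5·26 + 2/5·16 = 22.
Lemon pays cost 9 for the inspection, so net payoff = 22 − 9 = 13.

13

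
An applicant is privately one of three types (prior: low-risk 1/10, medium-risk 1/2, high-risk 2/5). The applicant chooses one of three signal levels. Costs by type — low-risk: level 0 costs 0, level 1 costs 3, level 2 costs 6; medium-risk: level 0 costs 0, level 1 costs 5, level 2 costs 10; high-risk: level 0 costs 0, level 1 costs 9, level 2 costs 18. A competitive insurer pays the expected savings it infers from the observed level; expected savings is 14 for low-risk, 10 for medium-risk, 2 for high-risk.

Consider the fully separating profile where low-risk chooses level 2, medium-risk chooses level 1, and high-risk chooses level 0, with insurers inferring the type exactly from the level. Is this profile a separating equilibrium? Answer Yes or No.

Yes

Separating rebates: level 2 → 14, level 1 → 10, level 0 → 2.
low-risk (assigned level 2): level 0: 2 − 0 = 2; level 1: 10 − 3 = 7; level 2: 14 − 6 = 8. low-risk stays.
medium-risk (assigned level 1): level 0: 2 − 0 = 2; level 1: 10 − 5 = 5; level 2: 14 − 10 = 4. medium-risk stays.
high-risk (assigned level 0): level 0: 2 − 0 = 2; level 1: 10 − 9 = 1; level 2: 14 − 18 = -4. high-risk stays.
Every type prefers its assigned level; separation holds.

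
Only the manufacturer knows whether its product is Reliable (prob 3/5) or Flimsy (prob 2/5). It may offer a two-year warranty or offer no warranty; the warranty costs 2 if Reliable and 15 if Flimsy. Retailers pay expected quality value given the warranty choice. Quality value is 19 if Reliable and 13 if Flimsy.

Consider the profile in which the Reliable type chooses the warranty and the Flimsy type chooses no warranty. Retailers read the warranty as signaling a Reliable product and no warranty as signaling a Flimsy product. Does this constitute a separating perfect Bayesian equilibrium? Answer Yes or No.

Under these beliefs, the warranty earns price 19 and no warranty earns price 13.
Reliable: the warranty nets 19 − 2 = 17; no warranty nets 13. Reliable prefers the warranty.
Flimsy: the warranty nets 19 − 15 = 4; no warranty nets 13. Flimsy prefers no warranty.
Neither type deviates, so the separating profile is an equilibrium.

Yes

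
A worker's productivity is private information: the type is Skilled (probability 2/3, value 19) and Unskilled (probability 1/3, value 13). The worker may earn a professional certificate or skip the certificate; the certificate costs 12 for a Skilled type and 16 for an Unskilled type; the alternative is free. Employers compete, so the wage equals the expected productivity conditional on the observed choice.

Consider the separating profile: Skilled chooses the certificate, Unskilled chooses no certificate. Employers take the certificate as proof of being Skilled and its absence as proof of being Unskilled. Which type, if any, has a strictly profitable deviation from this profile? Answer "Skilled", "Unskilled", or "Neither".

Skilled

The certificate pays 19; no certificate pays 13.
Skilled: assigned the certificate, nets 19 − 12 = 7; deviating to no certificate nets 13.
Unskilled: assigned no certificate, nets 13; deviating to the certificate nets 19 − 16 = 3.
The Skilled type gains 6 by deviating.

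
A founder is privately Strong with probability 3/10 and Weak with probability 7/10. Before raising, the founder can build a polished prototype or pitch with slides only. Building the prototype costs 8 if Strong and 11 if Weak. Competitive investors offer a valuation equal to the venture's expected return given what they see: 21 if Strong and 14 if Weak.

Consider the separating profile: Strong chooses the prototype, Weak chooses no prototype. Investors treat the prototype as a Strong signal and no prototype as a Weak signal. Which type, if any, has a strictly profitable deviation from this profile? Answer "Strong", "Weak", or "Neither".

The prototype pays 21; no prototype pays 14.
Strong: assigned the prototype, nets 21 − 8 = 13; deviating to no prototype nets 14.
Weak: assigned no prototype, nets 14; deviating to the prototype nets 21 − 11 = 10.
The Strong type gains 1 by deviating.

Strong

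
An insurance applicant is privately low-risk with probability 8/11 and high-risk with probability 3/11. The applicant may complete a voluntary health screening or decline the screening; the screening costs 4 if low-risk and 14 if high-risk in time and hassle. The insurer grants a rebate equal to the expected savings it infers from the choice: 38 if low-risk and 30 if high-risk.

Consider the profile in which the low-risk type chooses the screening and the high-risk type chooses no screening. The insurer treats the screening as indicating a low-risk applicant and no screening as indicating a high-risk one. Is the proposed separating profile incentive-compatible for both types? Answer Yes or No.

Under these beliefs, the screening earns rebate 38 and no screening earns rebate 30.
low-risk: the screening nets 38 − 4 = 34; no screening nets 30. low-risk prefers the screening.
high-risk: the screening nets 38 − 14 = 24; no screening nets 30. high-risk prefers no screening.
Neither type deviates, so the separating profile is an equilibrium.

Yes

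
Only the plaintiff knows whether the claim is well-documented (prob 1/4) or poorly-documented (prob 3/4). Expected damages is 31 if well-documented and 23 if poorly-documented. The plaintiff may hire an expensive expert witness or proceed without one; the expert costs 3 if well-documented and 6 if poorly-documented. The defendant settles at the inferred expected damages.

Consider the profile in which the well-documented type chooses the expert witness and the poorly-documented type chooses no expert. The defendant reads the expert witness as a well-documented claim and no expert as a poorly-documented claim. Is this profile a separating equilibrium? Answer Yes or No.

No

Under these beliefs, the expert witness earns settlement 31 and no expert earns settlement 23.
well-documented: the expert witness nets 31 − 3 = 28; no expert nets 23. well-documented prefers the expert witness.
poorly-documented: the expert witness nets 31 − 6 = 25; no expert nets 23. poorly-documented would deviate to the expert witness.
poorly-documented has a profitable deviation, so the profile is not an equilibrium.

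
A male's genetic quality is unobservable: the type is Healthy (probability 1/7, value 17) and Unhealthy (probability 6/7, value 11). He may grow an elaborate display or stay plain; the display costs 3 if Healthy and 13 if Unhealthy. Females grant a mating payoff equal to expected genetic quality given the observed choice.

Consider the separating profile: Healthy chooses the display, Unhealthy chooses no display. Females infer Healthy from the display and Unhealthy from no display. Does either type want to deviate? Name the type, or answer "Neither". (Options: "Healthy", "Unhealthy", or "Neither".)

Neither

The display pays 17; no display pays 11.
Healthy: assigned the display, nets 17 − 3 = 14; deviating to no display nets 11.
Unhealthy: assigned no display, nets 11; deviating to the display nets 17 − 13 = 4.
Both types strictly prefer their assigned action; no profitable deviation.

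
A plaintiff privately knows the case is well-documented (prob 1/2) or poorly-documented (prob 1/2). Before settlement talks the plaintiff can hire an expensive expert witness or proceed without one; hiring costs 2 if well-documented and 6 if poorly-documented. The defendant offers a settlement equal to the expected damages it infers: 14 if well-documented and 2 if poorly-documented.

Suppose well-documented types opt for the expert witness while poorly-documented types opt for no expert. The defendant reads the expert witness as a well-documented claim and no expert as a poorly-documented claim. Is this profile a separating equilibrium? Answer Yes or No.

No

Under these beliefs, the expert witness earns settlement 14 and no expert earns settlement 2.
well-documented: the expert witness nets 14 − 2 = 12; no expert nets 2. well-documented prefers the expert witness.
poorly-documented: the expert witness nets 14 − 6 = 8; no expert nets 2. poorly-documented would deviate to the expert witness.
poorly-documented has a profitable deviation, so the profile is not an equilibrium.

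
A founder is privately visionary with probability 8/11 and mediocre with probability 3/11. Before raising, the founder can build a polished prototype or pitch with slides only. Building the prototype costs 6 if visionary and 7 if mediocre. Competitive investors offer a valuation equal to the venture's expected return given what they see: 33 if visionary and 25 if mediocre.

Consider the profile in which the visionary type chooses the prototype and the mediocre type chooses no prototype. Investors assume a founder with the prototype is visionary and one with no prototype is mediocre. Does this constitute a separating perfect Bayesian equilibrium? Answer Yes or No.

No

Under these beliefs, the prototype earns valuation 33 and no prototype earns valuation 25.
visionary: the prototype nets 33 − 6 = 27; no prototype nets 25. visionary prefers the prototype.
mediocre: the prototype nets 33 − 7 = 26; no prototype nets 25. mediocre would deviate to the prototype.
mediocre has a profitable deviation, so the profile is not an equilibrium.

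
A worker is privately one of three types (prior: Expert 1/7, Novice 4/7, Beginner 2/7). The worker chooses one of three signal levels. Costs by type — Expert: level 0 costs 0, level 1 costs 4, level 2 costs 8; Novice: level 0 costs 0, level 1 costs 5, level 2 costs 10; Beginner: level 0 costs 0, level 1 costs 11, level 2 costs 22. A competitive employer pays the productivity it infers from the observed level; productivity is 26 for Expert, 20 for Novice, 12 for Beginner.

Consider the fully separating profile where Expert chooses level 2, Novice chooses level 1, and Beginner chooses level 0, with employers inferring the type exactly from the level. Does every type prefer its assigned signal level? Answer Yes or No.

Separating wages: level 2 → 26, level 1 → 20, level 0 → 12.
Expert (assigned level 2): level 0: 12 − 0 = 12; level 1: 20 − 4 = 16; level 2: 26 − 8 = 18. Expert stays.
Novice (assigned level 1): level 0: 12 − 0 = 12; level 1: 20 − 5 = 15; level 2: 26 − 10 = 16. Novice prefers level 2.
Beginner (assigned level 0): level 0: 12 − 0 = 12; level 1: 20 − 11 = 9; level 2: 26 − 22 = 4. Beginner stays.
At least one type deviates; the separating profile fails.

No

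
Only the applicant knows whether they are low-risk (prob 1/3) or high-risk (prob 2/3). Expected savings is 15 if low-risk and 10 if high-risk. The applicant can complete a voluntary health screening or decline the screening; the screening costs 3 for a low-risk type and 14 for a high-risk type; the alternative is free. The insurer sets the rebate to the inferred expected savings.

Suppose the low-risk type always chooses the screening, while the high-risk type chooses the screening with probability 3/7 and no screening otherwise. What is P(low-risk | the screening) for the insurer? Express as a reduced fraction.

P(the screening) = (1/3)·1 + (2/3)·(3/7) = 13/21.
By Bayes' rule, P(low-risk | the screening) = (1/3) / (13/21) = 7/13.

7/13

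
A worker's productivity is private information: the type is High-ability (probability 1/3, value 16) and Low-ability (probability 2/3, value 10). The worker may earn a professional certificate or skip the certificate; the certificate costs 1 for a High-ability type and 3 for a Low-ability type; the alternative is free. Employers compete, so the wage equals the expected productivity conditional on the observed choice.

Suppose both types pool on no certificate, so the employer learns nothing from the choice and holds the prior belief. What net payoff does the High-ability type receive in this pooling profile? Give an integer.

Pooled wage = 1/3·16 + 2/3·10 = 12.
High-ability pays no cost for no certificate, so net payoff = 12.

12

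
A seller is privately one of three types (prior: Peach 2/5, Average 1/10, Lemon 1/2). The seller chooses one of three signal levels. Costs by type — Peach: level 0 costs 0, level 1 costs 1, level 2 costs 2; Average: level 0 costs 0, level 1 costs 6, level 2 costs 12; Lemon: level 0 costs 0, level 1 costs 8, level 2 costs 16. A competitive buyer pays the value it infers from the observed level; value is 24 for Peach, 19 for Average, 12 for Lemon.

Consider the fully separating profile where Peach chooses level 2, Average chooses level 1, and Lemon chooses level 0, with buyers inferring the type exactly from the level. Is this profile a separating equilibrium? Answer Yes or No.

Separating prices: level 2 → 24, level 1 → 19, level 0 → 12.
Peach (assigned level 2): level 0: 12 − 0 = 12; level 1: 19 − 1 = 18; level 2: 24 − 2 = 22. Peach stays.
Average (assigned level 1): level 0: 12 − 0 = 12; level 1: 19 − 6 = 13; level 2: 24 − 12 = 12. Average stays.
Lemon (assigned level 0): level 0: 12 − 0 = 12; level 1: 19 − 8 = 11; level 2: 24 − 16 = 8. Lemon stays.
Every type prefers its assigned level; separation holds.

Yes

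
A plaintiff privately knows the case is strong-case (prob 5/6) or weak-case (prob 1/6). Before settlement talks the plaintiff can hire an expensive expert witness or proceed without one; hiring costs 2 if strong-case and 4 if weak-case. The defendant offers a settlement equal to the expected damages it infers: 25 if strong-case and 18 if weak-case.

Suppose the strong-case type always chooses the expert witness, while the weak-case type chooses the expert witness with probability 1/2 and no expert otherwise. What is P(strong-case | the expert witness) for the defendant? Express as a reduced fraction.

P(the expert witness) = (5/6)·1 + (1/6)·(1/2) = 11/12.
By Bayes' rule, P(strong-case | the expert witness) = (5/6) / (11/12) = 10/11.

10/11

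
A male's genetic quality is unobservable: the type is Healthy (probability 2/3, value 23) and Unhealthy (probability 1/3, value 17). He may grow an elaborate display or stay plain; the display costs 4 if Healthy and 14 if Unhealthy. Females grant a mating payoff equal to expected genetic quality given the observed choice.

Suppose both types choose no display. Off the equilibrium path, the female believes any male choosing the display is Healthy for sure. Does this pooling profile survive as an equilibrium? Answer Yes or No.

On path, the female holds the prior and pays 2/3·23 + 1/3·17 = 21. Off path (the display), believing Healthy, it pays 23.
Healthy: no display nets 21; the display nets 23 − 4 = 19. Healthy stays.
Unhealthy: no display nets 21; the display nets 23 − 14 = 9. Unhealthy stays.
No type deviates, so pooling is sustained.

Yes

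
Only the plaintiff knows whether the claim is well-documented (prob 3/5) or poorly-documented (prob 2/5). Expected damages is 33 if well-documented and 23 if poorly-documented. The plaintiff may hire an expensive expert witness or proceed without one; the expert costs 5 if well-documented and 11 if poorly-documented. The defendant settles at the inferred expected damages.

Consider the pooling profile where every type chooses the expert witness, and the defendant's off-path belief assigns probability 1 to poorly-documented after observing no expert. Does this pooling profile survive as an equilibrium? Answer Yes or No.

No

On path, the defendant holds the prior and pays 3/5·33 + 2/5·23 = 29. Off path (no expert), believing poorly-documented, it pays 23.
well-documented: the expert witness nets 29 − 5 = 24; no expert nets 23. well-documented stays.
poorly-documented: the expert witness nets 29 − 11 = 18; no expert nets 23. poorly-documented would deviate.
A type deviates, so pooling fails.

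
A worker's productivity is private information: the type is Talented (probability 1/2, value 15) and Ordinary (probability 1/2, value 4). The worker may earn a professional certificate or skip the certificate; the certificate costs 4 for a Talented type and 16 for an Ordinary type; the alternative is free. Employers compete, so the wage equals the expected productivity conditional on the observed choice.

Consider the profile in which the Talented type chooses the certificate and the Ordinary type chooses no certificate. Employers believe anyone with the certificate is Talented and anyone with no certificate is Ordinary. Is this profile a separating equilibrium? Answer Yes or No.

Yes

Under these beliefs, the certificate earns wage 15 and no certificate earns wage 4.
Talented: the certificate nets 15 − 4 = 11; no certificate nets 4. Talented prefers the certificate.
Ordinary: the certificate nets 15 − 16 = -1; no certificate nets 4. Ordinary prefers no certificate.
Neither type deviates, so the separating profile is an equilibrium.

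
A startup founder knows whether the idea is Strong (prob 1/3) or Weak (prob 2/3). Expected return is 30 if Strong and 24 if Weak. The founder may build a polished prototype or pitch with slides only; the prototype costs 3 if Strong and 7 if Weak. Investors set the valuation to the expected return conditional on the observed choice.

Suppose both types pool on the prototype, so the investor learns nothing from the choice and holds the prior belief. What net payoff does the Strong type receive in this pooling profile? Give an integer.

Pooled valuation = 1/3·30 + 2/3·24 = 26.
Strong pays cost 3 for the prototype, so net payoff = 26 − 3 = 23.

23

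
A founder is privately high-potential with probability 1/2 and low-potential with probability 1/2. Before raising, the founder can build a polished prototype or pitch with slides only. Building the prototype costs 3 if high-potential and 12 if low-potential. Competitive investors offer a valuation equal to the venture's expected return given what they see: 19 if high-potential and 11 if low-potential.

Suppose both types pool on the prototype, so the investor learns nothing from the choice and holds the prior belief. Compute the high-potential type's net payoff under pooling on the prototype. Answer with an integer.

Pooled valuation = 1/2·19 + 1/2·11 = 15.
high-potential pays cost 3 for the prototype, so net payoff = 15 − 3 = 12.

12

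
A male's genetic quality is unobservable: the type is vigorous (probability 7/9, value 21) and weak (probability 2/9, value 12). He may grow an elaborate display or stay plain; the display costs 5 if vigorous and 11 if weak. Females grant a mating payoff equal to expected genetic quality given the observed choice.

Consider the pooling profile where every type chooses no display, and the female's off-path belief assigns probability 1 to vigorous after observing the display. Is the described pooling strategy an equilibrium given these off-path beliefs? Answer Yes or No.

Yes

On path, the female holds the prior and pays 7/9·21 + 2/9·12 = 19. Off path (the display), believing vigorous, it pays 21.
vigorous: no display nets 19; the display nets 21 − 5 = 16. vigorous stays.
weak: no display nets 19; the display nets 21 − 11 = 10. weak stays.
No type deviates, so pooling is sustained.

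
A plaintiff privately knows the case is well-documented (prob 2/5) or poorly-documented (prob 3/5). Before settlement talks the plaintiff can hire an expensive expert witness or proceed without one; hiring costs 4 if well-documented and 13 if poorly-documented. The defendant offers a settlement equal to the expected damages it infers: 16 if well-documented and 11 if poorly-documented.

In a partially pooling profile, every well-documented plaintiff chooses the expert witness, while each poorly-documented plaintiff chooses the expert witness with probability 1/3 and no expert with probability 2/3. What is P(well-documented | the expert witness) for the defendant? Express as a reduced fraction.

2/3

P(the expert witness) = (2/5)·1 + (3/5)·(1/3) = 3/5.
By Bayes' rule, P(well-documented | the expert witness) = (2/5) / (3/5) = 2/3.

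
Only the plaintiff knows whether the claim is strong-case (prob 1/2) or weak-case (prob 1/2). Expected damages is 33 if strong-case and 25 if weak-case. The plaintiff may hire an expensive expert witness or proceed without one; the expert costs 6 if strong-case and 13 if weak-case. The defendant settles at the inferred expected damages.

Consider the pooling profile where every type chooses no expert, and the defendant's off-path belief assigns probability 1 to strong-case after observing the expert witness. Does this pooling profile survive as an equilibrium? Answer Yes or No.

On path, the defendant holds the prior and pays 1/2·33 + 1/2·25 = 29. Off path (the expert witness), believing strong-case, it pays 33.
strong-case: no expert nets 29; the expert witness nets 33 − 6 = 27. strong-case stays.
weak-case: no expert nets 29; the expert witness nets 33 − 13 = 20. weak-case stays.
No type deviates, so pooling is sustained.

Yes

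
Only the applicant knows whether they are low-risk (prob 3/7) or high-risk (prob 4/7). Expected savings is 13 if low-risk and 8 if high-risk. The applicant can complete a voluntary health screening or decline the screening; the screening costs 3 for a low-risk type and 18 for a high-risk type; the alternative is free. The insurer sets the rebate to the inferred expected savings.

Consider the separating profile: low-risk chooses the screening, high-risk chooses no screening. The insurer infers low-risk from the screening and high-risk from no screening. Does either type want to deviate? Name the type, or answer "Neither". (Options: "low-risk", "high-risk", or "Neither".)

The screening pays 13; no screening pays 8.
low-risk: assigned the screening, nets 13 − 3 = 10; deviating to no screening nets 8.
high-risk: assigned no screening, nets 8; deviating to the screening nets 13 − 18 = -5.
Both types strictly prefer their assigned action; no profitable deviation.

Neither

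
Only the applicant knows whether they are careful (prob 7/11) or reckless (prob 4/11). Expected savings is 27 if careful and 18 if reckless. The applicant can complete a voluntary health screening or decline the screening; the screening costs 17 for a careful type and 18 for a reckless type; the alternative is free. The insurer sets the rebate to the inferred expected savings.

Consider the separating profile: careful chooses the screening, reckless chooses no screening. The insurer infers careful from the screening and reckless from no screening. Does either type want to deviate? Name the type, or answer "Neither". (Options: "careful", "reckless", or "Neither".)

The screening pays 27; no screening pays 18.
careful: assigned the screening, nets 27 − 17 = 10; deviating to no screening nets 18.
reckless: assigned no screening, nets 18; deviating to the screening nets 27 − 18 = 9.
The careful type gains 8 by deviating.

careful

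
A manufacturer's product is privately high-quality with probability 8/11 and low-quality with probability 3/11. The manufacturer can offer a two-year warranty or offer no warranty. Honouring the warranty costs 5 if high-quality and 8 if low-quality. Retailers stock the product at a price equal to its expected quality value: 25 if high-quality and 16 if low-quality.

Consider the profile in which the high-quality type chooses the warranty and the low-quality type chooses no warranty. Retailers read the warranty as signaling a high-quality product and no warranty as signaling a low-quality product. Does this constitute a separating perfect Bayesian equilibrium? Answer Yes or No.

No

Under these beliefs, the warranty earns price 25 and no warranty earns price 16.
high-quality: the warranty nets 25 − 5 = 20; no warranty nets 16. high-quality prefers the warranty.
low-quality: the warranty nets 25 − 8 = 17; no warranty nets 16. low-quality would deviate to the warranty.
low-quality has a profitable deviation, so the profile is not an equilibrium.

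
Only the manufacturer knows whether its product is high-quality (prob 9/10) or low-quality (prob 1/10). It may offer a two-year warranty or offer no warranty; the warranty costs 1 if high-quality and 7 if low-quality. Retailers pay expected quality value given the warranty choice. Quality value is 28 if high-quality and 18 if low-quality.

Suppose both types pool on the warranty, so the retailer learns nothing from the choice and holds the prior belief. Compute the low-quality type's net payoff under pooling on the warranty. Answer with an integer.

20

Pooled price = 9/10·28 + 1/10·18 = 27.
low-quality pays cost 7 for the warranty, so net payoff = 27 − 7 = 20.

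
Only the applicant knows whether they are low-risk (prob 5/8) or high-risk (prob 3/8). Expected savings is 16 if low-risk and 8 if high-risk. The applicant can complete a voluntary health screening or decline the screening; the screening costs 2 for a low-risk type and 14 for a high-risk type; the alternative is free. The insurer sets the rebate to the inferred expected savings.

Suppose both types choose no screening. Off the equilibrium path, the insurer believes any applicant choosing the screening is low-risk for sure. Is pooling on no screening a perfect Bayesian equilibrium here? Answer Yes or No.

No

On path, the insurer holds the prior and pays 5/8·16 + 3/8·8 = 13. Off path (the screening), believing low-risk, it pays 16.
low-risk: no screening nets 13; the screening nets 16 − 2 = 14. low-risk would deviate.
high-risk: no screening nets 13; the screening nets 16 − 14 = 2. high-risk stays.
A type deviates, so pooling fails.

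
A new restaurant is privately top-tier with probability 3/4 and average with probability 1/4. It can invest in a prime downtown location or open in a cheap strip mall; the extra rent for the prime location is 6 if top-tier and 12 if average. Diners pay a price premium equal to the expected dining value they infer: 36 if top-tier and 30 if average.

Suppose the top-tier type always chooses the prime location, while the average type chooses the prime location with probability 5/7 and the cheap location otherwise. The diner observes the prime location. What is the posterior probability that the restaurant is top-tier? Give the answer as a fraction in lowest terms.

21/26

P(the prime location) = (3/4)·1 + (1/4)·(5/7) = 13/14.
By Bayes' rule, P(top-tier | the prime location) = (3/4) / (13/14) = 21/26.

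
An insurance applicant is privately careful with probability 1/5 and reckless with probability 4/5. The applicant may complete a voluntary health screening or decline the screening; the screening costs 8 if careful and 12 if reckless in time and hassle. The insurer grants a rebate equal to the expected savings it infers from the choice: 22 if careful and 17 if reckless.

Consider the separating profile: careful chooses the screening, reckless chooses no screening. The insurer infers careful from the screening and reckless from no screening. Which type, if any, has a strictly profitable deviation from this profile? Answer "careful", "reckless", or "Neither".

The screening pays 22; no screening pays 17.
careful: assigned the screening, nets 22 − 8 = 14; deviating to no screening nets 17.
reckless: assigned no screening, nets 17; deviating to the screening nets 22 − 12 = 10.
The careful type gains 3 by deviating.

careful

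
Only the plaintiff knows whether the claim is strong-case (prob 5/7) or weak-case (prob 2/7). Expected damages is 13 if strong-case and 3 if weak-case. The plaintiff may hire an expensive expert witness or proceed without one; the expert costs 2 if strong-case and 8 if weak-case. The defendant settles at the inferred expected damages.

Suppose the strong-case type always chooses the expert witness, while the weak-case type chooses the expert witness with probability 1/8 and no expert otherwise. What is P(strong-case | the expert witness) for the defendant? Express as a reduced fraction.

20/21

P(the expert witness) = (5/7)·1 + (2/7)·(1/8) = 3/4.
By Bayes' rule, P(strong-case | the expert witness) = (5/7) / (3/4) = 20/21.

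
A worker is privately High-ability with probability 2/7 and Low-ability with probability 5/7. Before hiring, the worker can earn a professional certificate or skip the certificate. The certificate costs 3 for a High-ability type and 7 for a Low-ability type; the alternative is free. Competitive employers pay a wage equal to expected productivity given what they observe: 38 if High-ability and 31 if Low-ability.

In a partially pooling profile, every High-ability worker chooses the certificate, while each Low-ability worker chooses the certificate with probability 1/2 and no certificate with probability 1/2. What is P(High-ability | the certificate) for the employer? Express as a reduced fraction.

P(the certificate) = (2/7)·1 + (5/7)·(1/2) = 9/14.
By Bayes' rule, P(High-ability | the certificate) = (2/7) / (9/14) = 4/9.

4/9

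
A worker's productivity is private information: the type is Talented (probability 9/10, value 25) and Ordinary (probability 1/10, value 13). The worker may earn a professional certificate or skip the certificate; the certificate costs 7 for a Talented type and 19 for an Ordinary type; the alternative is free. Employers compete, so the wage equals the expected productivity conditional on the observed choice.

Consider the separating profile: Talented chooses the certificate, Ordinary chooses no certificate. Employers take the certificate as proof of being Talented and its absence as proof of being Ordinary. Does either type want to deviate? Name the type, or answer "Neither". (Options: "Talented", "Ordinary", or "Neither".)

The certificate pays 25; no certificate pays 13.
Talented: assigned the certificate, nets 25 − 7 = 18; deviating to no certificate nets 13.
Ordinary: assigned no certificate, nets 13; deviating to the certificate nets 25 − 19 = 6.
Both types strictly prefer their assigned action; no profitable deviation.

Neither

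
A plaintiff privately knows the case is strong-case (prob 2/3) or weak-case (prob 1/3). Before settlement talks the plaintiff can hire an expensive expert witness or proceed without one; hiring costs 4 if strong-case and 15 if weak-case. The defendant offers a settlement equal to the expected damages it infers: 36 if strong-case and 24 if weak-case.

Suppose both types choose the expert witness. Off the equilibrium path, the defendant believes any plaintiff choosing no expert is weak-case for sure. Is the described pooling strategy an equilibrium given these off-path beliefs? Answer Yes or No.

On path, the defendant holds the prior and pays 2/3·36 + 1/3·24 = 32. Off path (no expert), believing weak-case, it pays 24.
strong-case: the expert witness nets 32 − 4 = 28; no expert nets 24. strong-case stays.
weak-case: the expert witness nets 32 − 15 = 17; no expert nets 24. weak-case would deviate.
A type deviates, so pooling fails.

No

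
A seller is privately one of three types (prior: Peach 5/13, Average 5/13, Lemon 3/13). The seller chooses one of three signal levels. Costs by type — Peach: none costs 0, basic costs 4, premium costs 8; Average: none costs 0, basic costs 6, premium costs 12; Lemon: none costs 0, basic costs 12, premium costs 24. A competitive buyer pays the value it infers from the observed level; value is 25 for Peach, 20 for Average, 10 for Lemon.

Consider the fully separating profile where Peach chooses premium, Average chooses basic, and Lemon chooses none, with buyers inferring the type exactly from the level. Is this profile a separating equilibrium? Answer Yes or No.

Separating prices: premium → 25, basic → 20, none → 10.
Peach (assigned premium): none: 10 − 0 = 10; basic: 20 − 4 = 16; premium: 25 − 8 = 17. Peach stays.
Average (assigned basic): none: 10 − 0 = 10; basic: 20 − 6 = 14; premium: 25 − 12 = 13. Average stays.
Lemon (assigned none): none: 10 − 0 = 10; basic: 20 − 12 = 8; premium: 25 − 24 = 1. Lemon stays.
Every type prefers its assigned level; separation holds.

Yes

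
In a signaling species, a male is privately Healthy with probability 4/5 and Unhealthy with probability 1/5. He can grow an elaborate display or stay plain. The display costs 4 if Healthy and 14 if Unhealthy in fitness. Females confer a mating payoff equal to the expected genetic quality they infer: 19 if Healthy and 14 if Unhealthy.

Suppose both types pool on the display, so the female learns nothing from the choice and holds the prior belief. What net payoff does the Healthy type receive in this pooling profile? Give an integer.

Pooled mating payoff = 4/5·19 + 1/5·14 = 18.
Healthy pays cost 4 for the display, so net payoff = 18 − 4 = 14.

14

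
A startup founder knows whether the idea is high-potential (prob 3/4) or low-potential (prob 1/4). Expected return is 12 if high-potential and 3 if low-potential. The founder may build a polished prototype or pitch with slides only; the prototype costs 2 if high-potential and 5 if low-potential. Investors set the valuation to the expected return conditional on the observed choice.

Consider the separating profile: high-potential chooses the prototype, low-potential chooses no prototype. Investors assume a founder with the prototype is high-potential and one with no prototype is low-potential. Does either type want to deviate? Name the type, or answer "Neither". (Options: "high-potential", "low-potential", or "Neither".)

The prototype pays 12; no prototype pays 3.
high-potential: assigned the prototype, nets 12 − 2 = 10; deviating to no prototype nets 3.
low-potential: assigned no prototype, nets 3; deviating to the prototype nets 12 − 5 = 7.
The low-potential type gains 4 by deviating.

low-potential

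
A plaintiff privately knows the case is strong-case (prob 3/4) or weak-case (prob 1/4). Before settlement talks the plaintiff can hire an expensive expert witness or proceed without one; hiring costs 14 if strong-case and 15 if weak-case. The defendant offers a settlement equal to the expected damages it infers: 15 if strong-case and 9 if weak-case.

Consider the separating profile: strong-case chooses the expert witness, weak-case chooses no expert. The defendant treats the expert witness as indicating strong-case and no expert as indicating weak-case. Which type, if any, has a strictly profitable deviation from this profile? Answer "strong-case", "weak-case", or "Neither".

strong-case

The expert witness pays 15; no expert pays 9.
strong-case: assigned the expert witness, nets 15 − 14 = 1; deviating to no expert nets 9.
weak-case: assigned no expert, nets 9; deviating to the expert witness nets 15 − 15 = 0.
The strong-case type gains 8 by deviating.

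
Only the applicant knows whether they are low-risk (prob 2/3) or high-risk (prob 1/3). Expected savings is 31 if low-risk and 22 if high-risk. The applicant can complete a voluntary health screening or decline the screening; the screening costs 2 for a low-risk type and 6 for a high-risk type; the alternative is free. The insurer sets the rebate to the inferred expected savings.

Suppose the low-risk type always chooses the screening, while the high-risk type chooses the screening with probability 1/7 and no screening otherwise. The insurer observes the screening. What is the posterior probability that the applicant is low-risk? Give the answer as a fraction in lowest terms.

14/15

P(the screening) = (2/3)·1 + (1/3)·(1/7) = 5/7.
By Bayes' rule, P(low-risk | the screening) = (2/3) / (5/7) = 14/15.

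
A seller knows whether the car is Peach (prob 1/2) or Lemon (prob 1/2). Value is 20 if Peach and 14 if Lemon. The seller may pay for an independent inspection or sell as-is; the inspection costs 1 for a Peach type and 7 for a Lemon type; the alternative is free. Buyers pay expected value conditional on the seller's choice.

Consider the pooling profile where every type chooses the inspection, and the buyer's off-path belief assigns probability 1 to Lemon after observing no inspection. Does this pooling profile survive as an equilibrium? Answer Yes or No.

On path, the buyer holds the prior and pays 1/2·20 + 1/2·14 = 17. Off path (no inspection), believing Lemon, it pays 14.
Peach: the inspection nets 17 − 1 = 16; no inspection nets 14. Peach stays.
Lemon: the inspection nets 17 − 7 = 10; no inspection nets 14. Lemon would deviate.
A type deviates, so pooling fails.

No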